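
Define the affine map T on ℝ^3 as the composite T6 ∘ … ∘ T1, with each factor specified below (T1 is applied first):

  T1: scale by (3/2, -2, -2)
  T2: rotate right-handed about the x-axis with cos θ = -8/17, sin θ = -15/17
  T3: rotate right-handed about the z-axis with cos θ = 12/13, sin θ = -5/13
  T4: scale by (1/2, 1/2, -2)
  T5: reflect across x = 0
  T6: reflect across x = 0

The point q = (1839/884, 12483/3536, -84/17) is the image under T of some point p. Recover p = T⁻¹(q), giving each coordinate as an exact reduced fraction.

p = (3/4, 3, -3)

T1 = [3/2 0 0 0; 0 -2 0 0; 0 0 -2 0; 0 0 0 1]
T2·T1 = [3/2 0 0 0; 0 16/17 -30/17 0; 0 30/17 16/17 0; 0 0 0 1]
T3·…·T1 = [18/13 80/221 -150/221 0; -15/26 192/221 -360/221 0; 0 30/17 16/17 0; 0 0 0 1]
T4·…·T1 = [9/13 40/221 -75/221 0; -15/52 96/221 -180/221 0; 0 -60/17 -32/17 0; 0 0 0 1]
T5·…·T1 = [-9/13 -40/221 75/221 0; -15/52 96/221 -180/221 0; 0 -60/17 -32/17 0; 0 0 0 1]
T6·…·T1 = [9/13 40/221 -75/221 0; -15/52 96/221 -180/221 0; 0 -60/17 -32/17 0; 0 0 0 1]
det M = -3; M⁻¹ = [16/13 -20/39 0 0; 40/221 96/221 -15/68 0; -75/221 -180/221 -2/17 0; 0 0 0 1]
M⁻¹ · (1839/884, 12483/3536, -84/17)ᵀ = (3/4, 3, -3)ᵀ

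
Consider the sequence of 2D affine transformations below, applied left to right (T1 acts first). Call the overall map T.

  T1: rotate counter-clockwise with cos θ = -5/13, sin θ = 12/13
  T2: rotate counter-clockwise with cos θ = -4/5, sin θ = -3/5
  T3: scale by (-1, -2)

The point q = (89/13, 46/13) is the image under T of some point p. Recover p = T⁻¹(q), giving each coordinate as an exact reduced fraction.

p = (-5, -5)

T1 = [-5/13 -12/13 0; 12/13 -5/13 0; 0 0 1]
T2·T1 = [56/65 33/65 0; -33/65 56/65 0; 0 0 1]
T3·…·T1 = [-56/65 -33/65 0; 66/65 -112/65 0; 0 0 1]
det M = 2; M⁻¹ = [-56/65 33/130 0; -33/65 -28/65 0; 0 0 1]
M⁻¹ · (89/13, 46/13)ᵀ = (-5, -5)ᵀ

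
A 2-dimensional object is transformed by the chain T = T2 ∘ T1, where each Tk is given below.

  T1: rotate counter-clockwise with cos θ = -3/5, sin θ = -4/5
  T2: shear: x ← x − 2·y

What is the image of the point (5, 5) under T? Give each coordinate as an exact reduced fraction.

T1 rotate counter-clockwise with cos θ = -3/5, sin θ = -4/5: (5, 5) → (1, -7)
T2 shear: x ← x − 2·y: (1, -7) → (15, -7)

T(p) = (15, -7)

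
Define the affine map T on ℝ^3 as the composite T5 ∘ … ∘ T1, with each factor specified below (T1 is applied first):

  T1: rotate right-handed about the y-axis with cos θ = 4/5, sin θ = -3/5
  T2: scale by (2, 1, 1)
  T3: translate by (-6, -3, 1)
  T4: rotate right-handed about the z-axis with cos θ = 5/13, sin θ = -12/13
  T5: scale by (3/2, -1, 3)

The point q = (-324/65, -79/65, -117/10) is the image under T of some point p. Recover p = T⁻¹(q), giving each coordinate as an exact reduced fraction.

p = (-3/2, 2/5, -5)

T1 = [4/5 0 -3/5 0; 0 1 0 0; 3/5 0 4/5 0; 0 0 0 1]
T2·T1 = [8/5 0 -6/5 0; 0 1 0 0; 3/5 0 4/5 0; 0 0 0 1]
T3·…·T1 = [8/5 0 -6/5 -6; 0 1 0 -3; 3/5 0 4/5 1; 0 0 0 1]
T4·…·T1 = [8/13 12/13 -6/13 -66/13; -96/65 5/13 72/65 57/13; 3/5 0 4/5 1; 0 0 0 1]
T5·…·T1 = [12/13 18/13 -9/13 -99/13; 96/65 -5/13 -72/65 -57/13; 9/5 0 12/5 3; 0 0 0 1]
det M = -9; M⁻¹ = [4/39 24/65 1/5 9/5; 8/13 -5/13 0 3; -1/13 -18/65 4/15 -13/5; 0 0 0 1]
M⁻¹ · (-324/65, -79/65, -117/10)ᵀ = (-3/2, 2/5, -5)ᵀ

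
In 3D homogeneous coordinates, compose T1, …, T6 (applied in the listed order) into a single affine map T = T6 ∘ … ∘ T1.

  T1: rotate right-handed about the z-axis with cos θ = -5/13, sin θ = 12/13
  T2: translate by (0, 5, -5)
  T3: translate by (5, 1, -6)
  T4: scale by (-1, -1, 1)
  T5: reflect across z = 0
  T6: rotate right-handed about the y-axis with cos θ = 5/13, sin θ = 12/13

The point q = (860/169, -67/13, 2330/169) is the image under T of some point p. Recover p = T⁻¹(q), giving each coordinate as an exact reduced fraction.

T1 = [-5/13 -12/13 0 0; 12/13 -5/13 0 0; 0 0 1 0; 0 0 0 1]
T2·T1 = [-5/13 -12/13 0 0; 12/13 -5/13 0 5; 0 0 1 -5; 0 0 0 1]
T3·…·T1 = [-5/13 -12/13 0 5; 12/13 -5/13 0 6; 0 0 1 -11; 0 0 0 1]
T4·…·T1 = [5/13 12/13 0 -5; -12/13 5/13 0 -6; 0 0 1 -11; 0 0 0 1]
T5·…·T1 = [5/13 12/13 0 -5; -12/13 5/13 0 -6; 0 0 -1 11; 0 0 0 1]
T6·…·T1 = [25/169 60/169 -12/13 107/13; -12/13 5/13 0 -6; -60/169 -144/169 -5/13 115/13; 0 0 0 1]
det M = -1; M⁻¹ = [25/169 -12/13 -60/169 -47/13; 60/169 5/13 -144/169 90/13; -12/13 0 -5/13 11; 0 0 0 1]
M⁻¹ · (860/169, -67/13, 2330/169)ᵀ = (-3, -5, 1)ᵀ

p = (-3, -5, 1)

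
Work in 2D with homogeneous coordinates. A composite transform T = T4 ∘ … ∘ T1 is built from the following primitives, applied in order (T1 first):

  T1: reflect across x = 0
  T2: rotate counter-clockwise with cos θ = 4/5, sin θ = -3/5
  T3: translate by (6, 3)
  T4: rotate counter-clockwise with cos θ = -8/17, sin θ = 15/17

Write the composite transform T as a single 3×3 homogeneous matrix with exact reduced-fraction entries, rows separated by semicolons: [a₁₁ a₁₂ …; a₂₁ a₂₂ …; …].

T1 = [-1 0 0; 0 1 0; 0 0 1]
T2·T1 = [-4/5 3/5 0; 3/5 4/5 0; 0 0 1]
T3·…·T1 = [-4/5 3/5 6; 3/5 4/5 3; 0 0 1]
T4·…·T1 = [-13/85 -84/85 -93/17; -84/85 13/85 66/17; 0 0 1]

T = [-13/85 -84/85 -93/17; -84/85 13/85 66/17; 0 0 1]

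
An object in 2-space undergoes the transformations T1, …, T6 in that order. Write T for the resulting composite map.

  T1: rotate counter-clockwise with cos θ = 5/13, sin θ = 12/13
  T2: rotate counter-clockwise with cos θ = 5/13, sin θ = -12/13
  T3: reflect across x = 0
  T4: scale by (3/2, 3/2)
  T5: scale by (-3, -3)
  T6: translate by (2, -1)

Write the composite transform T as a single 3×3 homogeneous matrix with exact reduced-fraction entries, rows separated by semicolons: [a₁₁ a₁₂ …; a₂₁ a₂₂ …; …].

T1 = [5/13 -12/13 0; 12/13 5/13 0; 0 0 1]
T2·T1 = [1 0 0; 0 1 0; 0 0 1]
T3·…·T1 = [-1 0 0; 0 1 0; 0 0 1]
T4·…·T1 = [-3/2 0 0; 0 3/2 0; 0 0 1]
T5·…·T1 = [9/2 0 0; 0 -9/2 0; 0 0 1]
T6·…·T1 = [9/2 0 2; 0 -9/2 -1; 0 0 1]

T = [9/2 0 2; 0 -9/2 -1; 0 0 1]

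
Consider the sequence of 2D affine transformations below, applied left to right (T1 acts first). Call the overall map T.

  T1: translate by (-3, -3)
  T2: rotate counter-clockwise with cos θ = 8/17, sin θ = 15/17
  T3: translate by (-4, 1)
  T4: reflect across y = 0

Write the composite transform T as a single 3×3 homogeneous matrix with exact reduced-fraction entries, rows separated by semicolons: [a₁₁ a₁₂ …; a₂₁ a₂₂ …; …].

T1 = [1 0 -3; 0 1 -3; 0 0 1]
T2·T1 = [8/17 -15/17 21/17; 15/17 8/17 -69/17; 0 0 1]
T3·…·T1 = [8/17 -15/17 -47/17; 15/17 8/17 -52/17; 0 0 1]
T4·…·T1 = [8/17 -15/17 -47/17; -15/17 -8/17 52/17; 0 0 1]

T = [8/17 -15/17 -47/17; -15/17 -8/17 52/17; 0 0 1]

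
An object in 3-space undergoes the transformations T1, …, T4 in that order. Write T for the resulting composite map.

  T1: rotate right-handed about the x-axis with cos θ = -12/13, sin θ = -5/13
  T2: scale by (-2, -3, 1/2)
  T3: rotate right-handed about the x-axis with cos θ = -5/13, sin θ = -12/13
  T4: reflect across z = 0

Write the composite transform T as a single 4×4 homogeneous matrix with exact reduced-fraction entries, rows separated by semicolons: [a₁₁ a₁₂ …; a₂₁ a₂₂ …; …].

T1 = [1 0 0 0; 0 -12/13 5/13 0; 0 -5/13 -12/13 0; 0 0 0 1]
T2·T1 = [-2 0 0 0; 0 36/13 -15/13 0; 0 -5/26 -6/13 0; 0 0 0 1]
T3·…·T1 = [-2 0 0 0; 0 -210/169 3/169 0; 0 -839/338 210/169 0; 0 0 0 1]
T4·…·T1 = [-2 0 0 0; 0 -210/169 3/169 0; 0 839/338 -210/169 0; 0 0 0 1]

T = [-2 0 0 0; 0 -210/169 3/169 0; 0 839/338 -210/169 0; 0 0 0 1]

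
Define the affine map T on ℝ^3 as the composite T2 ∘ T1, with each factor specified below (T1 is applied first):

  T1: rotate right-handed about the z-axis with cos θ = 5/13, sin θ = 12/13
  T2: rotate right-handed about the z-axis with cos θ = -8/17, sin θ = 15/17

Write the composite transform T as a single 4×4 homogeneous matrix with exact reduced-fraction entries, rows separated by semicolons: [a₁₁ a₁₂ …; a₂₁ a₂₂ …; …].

T = [-220/221 21/221 0 0; -21/221 -220/221 0 0; 0 0 1 0; 0 0 0 1]

T1 = [5/13 -12/13 0 0; 12/13 5/13 0 0; 0 0 1 0; 0 0 0 1]
T2·T1 = [-220/221 21/221 0 0; -21/221 -220/221 0 0; 0 0 1 0; 0 0 0 1]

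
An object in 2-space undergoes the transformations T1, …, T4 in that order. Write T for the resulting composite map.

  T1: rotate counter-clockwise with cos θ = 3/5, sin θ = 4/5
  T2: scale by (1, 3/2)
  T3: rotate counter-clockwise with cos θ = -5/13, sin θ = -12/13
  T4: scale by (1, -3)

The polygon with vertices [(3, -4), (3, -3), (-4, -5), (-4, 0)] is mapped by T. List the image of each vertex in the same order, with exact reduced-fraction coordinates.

image vertices: (-25/13, 180/13), (-51/65, 1647/130), (-46/5, -63/10), (-228/65, -792/65)

T1 rotate counter-clockwise with cos θ = 3/5, sin θ = 4/5: (3, -4) → (5, 0); (3, -3) → (21/5, 3/5); (-4, -5) → (8/5, -31/5); (-4, 0) → (-12/5, -16/5)
T2 scale by (1, 3/2): (5, 0) → (5, 0); (21/5, 3/5) → (21/5, 9/10); (8/5, -31/5) → (8/5, -93/10); (-12/5, -16/5) → (-12/5, -24/5)
T3 rotate counter-clockwise with cos θ = -5/13, sin θ = -12/13: (5, 0) → (-25/13, -60/13); (21/5, 9/10) → (-51/65, -549/130); (8/5, -93/10) → (-46/5, 21/10); (-12/5, -24/5) → (-228/65, 264/65)
T4 scale by (1, -3): (-25/13, -60/13) → (-25/13, 180/13); (-51/65, -549/130) → (-51/65, 1647/130); (-46/5, 21/10) → (-46/5, -63/10); (-228/65, 264/65) → (-228/65, -792/65)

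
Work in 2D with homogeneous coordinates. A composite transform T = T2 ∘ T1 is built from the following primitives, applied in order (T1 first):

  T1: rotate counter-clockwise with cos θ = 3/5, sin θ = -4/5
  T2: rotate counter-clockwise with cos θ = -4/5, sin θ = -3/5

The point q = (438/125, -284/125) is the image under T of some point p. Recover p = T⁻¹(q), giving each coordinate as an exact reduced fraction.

p = (-4, 6/5)

T1 = [3/5 4/5 0; -4/5 3/5 0; 0 0 1]
T2·T1 = [-24/25 -7/25 0; 7/25 -24/25 0; 0 0 1]
det M = 1; M⁻¹ = [-24/25 7/25 0; -7/25 -24/25 0; 0 0 1]
M⁻¹ · (438/125, -284/125)ᵀ = (-4, 6/5)ᵀ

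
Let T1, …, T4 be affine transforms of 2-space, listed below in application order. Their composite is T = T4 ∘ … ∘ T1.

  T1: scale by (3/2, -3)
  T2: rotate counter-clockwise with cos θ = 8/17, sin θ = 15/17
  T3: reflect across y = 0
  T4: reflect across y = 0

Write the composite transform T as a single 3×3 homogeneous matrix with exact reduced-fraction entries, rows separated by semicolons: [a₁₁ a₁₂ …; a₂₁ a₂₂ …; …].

T = [12/17 45/17 0; 45/34 -24/17 0; 0 0 1]

T1 = [3/2 0 0; 0 -3 0; 0 0 1]
T2·T1 = [12/17 45/17 0; 45/34 -24/17 0; 0 0 1]
T3·…·T1 = [12/17 45/17 0; -45/34 24/17 0; 0 0 1]
T4·…·T1 = [12/17 45/17 0; 45/34 -24/17 0; 0 0 1]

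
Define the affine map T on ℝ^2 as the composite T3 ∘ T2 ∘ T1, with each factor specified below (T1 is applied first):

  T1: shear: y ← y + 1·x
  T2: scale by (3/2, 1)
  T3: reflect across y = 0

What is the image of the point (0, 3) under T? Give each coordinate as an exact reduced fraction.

T1 shear: y ← y + 1·x: (0, 3) → (0, 3)
T2 scale by (3/2, 1): (0, 3) → (0, 3)
T3 reflect across y = 0: (0, 3) → (0, -3)

T(p) = (0, -3)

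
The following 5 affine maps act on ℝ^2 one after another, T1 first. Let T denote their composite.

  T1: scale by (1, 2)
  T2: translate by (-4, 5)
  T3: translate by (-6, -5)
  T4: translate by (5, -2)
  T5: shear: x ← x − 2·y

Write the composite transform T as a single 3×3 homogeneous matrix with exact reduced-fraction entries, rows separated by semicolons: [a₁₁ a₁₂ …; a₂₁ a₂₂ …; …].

T = [1 -4 -1; 0 2 -2; 0 0 1]

T1 = [1 0 0; 0 2 0; 0 0 1]
T2·T1 = [1 0 -4; 0 2 5; 0 0 1]
T3·…·T1 = [1 0 -10; 0 2 0; 0 0 1]
T4·…·T1 = [1 0 -5; 0 2 -2; 0 0 1]
T5·…·T1 = [1 -4 -1; 0 2 -2; 0 0 1]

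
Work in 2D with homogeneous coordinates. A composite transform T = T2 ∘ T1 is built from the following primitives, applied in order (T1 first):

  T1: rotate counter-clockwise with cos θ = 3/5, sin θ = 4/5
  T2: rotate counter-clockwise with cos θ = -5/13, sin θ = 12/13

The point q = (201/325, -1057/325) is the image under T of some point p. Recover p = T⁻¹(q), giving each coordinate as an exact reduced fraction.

T1 = [3/5 -4/5 0; 4/5 3/5 0; 0 0 1]
T2·T1 = [-63/65 -16/65 0; 16/65 -63/65 0; 0 0 1]
det M = 1; M⁻¹ = [-63/65 16/65 0; -16/65 -63/65 0; 0 0 1]
M⁻¹ · (201/325, -1057/325)ᵀ = (-7/5, 3)ᵀ

p = (-7/5, 3)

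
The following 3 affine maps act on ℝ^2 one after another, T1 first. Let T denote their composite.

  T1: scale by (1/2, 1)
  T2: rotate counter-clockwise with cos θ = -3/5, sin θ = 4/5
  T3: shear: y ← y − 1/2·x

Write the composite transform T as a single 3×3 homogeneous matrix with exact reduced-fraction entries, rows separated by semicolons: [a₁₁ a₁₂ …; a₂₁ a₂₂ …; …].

T = [-3/10 -4/5 0; 11/20 -1/5 0; 0 0 1]

T1 = [1/2 0 0; 0 1 0; 0 0 1]
T2·T1 = [-3/10 -4/5 0; 2/5 -3/5 0; 0 0 1]
T3·…·T1 = [-3/10 -4/5 0; 11/20 -1/5 0; 0 0 1]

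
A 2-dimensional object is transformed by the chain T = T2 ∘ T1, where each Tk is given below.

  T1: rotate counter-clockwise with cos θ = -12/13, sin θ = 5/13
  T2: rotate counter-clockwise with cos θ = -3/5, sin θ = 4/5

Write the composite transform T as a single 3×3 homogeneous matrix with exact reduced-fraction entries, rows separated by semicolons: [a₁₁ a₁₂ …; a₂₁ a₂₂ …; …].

T = [16/65 63/65 0; -63/65 16/65 0; 0 0 1]

T1 = [-12/13 -5/13 0; 5/13 -12/13 0; 0 0 1]
T2·T1 = [16/65 63/65 0; -63/65 16/65 0; 0 0 1]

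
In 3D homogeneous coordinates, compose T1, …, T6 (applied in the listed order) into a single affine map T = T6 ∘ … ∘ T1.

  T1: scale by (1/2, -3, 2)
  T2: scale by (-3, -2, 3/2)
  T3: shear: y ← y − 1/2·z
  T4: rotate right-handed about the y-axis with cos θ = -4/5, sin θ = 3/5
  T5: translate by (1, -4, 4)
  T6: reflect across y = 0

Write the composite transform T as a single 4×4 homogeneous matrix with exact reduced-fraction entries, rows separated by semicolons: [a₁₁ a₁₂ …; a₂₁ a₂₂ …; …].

T1 = [1/2 0 0 0; 0 -3 0 0; 0 0 2 0; 0 0 0 1]
T2·T1 = [-3/2 0 0 0; 0 6 0 0; 0 0 3 0; 0 0 0 1]
T3·…·T1 = [-3/2 0 0 0; 0 6 -3/2 0; 0 0 3 0; 0 0 0 1]
T4·…·T1 = [6/5 0 9/5 0; 0 6 -3/2 0; 9/10 0 -12/5 0; 0 0 0 1]
T5·…·T1 = [6/5 0 9/5 1; 0 6 -3/2 -4; 9/10 0 -12/5 4; 0 0 0 1]
T6·…·T1 = [6/5 0 9/5 1; 0 -6 3/2 4; 9/10 0 -12/5 4; 0 0 0 1]

T = [6/5 0 9/5 1; 0 -6 3/2 4; 9/10 0 -12/5 4; 0 0 0 1]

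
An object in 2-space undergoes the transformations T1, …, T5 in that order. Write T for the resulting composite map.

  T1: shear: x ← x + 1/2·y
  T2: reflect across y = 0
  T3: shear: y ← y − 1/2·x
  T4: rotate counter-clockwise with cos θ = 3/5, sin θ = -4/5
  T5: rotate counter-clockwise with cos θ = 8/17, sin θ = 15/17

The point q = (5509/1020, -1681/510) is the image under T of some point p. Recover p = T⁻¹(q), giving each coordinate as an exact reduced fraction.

p = (4, 5/3)

T1 = [1 1/2 0; 0 1 0; 0 0 1]
T2·T1 = [1 1/2 0; 0 -1 0; 0 0 1]
T3·…·T1 = [1 1/2 0; -1/2 -5/4 0; 0 0 1]
T4·…·T1 = [1/5 -7/10 0; -11/10 -23/20 0; 0 0 1]
T5·…·T1 = [181/170 233/340 0; -29/85 -197/170 0; 0 0 1]
det M = -1; M⁻¹ = [197/170 233/340 0; -29/85 -181/170 0; 0 0 1]
M⁻¹ · (5509/1020, -1681/510)ᵀ = (4, 5/3)ᵀ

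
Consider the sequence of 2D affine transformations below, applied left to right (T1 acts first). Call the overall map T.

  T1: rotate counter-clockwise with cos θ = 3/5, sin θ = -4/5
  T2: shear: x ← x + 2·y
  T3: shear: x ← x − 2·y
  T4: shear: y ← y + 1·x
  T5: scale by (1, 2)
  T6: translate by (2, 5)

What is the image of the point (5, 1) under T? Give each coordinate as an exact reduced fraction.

T1 rotate counter-clockwise with cos θ = 3/5, sin θ = -4/5: (5, 1) → (19/5, -17/5)
T2 shear: x ← x + 2·y: (19/5, -17/5) → (-3, -17/5)
T3 shear: x ← x − 2·y: (-3, -17/5) → (19/5, -17/5)
T4 shear: y ← y + 1·x: (19/5, -17/5) → (19/5, 2/5)
T5 scale by (1, 2): (19/5, 2/5) → (19/5, 4/5)
T6 translate by (2, 5): (19/5, 4/5) → (29/5, 29/5)

T(p) = (29/5, 29/5)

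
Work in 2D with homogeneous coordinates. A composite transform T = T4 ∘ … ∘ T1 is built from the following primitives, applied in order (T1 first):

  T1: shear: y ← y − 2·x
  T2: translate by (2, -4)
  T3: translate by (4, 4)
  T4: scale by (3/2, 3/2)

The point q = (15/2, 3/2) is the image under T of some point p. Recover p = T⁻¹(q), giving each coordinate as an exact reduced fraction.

T1 = [1 0 0; -2 1 0; 0 0 1]
T2·T1 = [1 0 2; -2 1 -4; 0 0 1]
T3·…·T1 = [1 0 6; -2 1 0; 0 0 1]
T4·…·T1 = [3/2 0 9; -3 3/2 0; 0 0 1]
det M = 9/4; M⁻¹ = [2/3 0 -6; 4/3 2/3 -12; 0 0 1]
M⁻¹ · (15/2, 3/2)ᵀ = (-1, -1)ᵀ

p = (-1, -1)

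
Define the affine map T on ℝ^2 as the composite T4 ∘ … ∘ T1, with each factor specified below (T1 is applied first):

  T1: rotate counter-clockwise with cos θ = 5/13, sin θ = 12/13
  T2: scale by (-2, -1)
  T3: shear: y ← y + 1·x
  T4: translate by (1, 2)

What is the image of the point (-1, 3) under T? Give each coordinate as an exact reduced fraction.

T1 rotate counter-clockwise with cos θ = 5/13, sin θ = 12/13: (-1, 3) → (-41/13, 3/13)
T2 scale by (-2, -1): (-41/13, 3/13) → (82/13, -3/13)
T3 shear: y ← y + 1·x: (82/13, -3/13) → (82/13, 79/13)
T4 translate by (1, 2): (82/13, 79/13) → (95/13, 105/13)

T(p) = (95/13, 105/13)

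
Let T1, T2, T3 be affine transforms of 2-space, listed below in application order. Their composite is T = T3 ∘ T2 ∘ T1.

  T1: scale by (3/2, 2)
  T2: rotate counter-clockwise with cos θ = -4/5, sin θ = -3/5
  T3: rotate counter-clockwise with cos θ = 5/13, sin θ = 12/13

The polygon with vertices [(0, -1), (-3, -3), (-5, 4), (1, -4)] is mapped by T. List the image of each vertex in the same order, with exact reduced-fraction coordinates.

image vertices: (-126/65, -32/65), (-90/13, 75/26), (384/65, 1201/130), (-96/13, -89/26)

T1 scale by (3/2, 2): (0, -1) → (0, -2); (-3, -3) → (-9/2, -6); (-5, 4) → (-15/2, 8); (1, -4) → (3/2, -8)
T2 rotate counter-clockwise with cos θ = -4/5, sin θ = -3/5: (0, -2) → (-6/5, 8/5); (-9/2, -6) → (0, 15/2); (-15/2, 8) → (54/5, -19/10); (3/2, -8) → (-6, 11/2)
T3 rotate counter-clockwise with cos θ = 5/13, sin θ = 12/13: (-6/5, 8/5) → (-126/65, -32/65); (0, 15/2) → (-90/13, 75/26); (54/5, -19/10) → (384/65, 1201/130); (-6, 11/2) → (-96/13, -89/26)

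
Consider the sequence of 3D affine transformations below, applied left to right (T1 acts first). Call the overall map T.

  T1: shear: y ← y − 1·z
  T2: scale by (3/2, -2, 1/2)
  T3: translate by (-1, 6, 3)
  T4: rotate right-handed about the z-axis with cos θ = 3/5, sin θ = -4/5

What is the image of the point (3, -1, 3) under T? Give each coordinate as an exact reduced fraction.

T(p) = (133/10, 28/5, 9/2)

T1 shear: y ← y − 1·z: (3, -1, 3) → (3, -4, 3)
T2 scale by (3/2, -2, 1/2): (3, -4, 3) → (9/2, 8, 3/2)
T3 translate by (-1, 6, 3): (9/2, 8, 3/2) → (7/2, 14, 9/2)
T4 rotate right-handed about the z-axis with cos θ = 3/5, sin θ = -4/5: (7/2, 14, 9/2) → (133/10, 28/5, 9/2)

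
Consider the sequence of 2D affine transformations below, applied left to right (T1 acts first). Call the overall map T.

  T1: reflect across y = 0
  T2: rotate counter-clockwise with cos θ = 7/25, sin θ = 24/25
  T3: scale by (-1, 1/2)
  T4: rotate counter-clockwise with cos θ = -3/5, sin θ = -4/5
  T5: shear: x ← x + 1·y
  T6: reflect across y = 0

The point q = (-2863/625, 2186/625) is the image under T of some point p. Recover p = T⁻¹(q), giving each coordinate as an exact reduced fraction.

p = (7/5, -4)

T1 = [1 0 0; 0 -1 0; 0 0 1]
T2·T1 = [7/25 24/25 0; 24/25 -7/25 0; 0 0 1]
T3·…·T1 = [-7/25 -24/25 0; 12/25 -7/50 0; 0 0 1]
T4·…·T1 = [69/125 58/125 0; -8/125 213/250 0; 0 0 1]
T5·…·T1 = [61/125 329/250 0; -8/125 213/250 0; 0 0 1]
T6·…·T1 = [61/125 329/250 0; 8/125 -213/250 0; 0 0 1]
det M = -1/2; M⁻¹ = [213/125 329/125 0; 16/125 -122/125 0; 0 0 1]
M⁻¹ · (-2863/625, 2186/625)ᵀ = (7/5, -4)ᵀ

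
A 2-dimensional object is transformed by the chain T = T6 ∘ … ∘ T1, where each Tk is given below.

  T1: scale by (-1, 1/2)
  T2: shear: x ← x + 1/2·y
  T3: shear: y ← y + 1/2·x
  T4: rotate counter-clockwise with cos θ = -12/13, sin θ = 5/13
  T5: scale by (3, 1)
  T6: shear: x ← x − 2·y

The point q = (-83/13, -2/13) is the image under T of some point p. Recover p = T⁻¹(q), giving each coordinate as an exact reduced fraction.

T1 = [-1 0 0; 0 1/2 0; 0 0 1]
T2·T1 = [-1 1/4 0; 0 1/2 0; 0 0 1]
T3·…·T1 = [-1 1/4 0; -1/2 5/8 0; 0 0 1]
T4·…·T1 = [29/26 -49/104 0; 1/13 -25/52 0; 0 0 1]
T5·…·T1 = [87/26 -147/104 0; 1/13 -25/52 0; 0 0 1]
T6·…·T1 = [83/26 -47/104 0; 1/13 -25/52 0; 0 0 1]
det M = -3/2; M⁻¹ = [25/78 -47/156 0; 2/39 -83/39 0; 0 0 1]
M⁻¹ · (-83/13, -2/13)ᵀ = (-2, 0)ᵀ

p = (-2, 0)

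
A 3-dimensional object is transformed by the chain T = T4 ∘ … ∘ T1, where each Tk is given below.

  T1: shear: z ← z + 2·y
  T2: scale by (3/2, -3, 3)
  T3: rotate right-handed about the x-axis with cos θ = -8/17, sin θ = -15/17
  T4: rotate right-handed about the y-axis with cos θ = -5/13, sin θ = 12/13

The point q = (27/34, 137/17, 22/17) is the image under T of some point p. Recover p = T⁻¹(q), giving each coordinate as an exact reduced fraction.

p = (-1, 4/3, -1/3)

T1 = [1 0 0 0; 0 1 0 0; 0 2 1 0; 0 0 0 1]
T2·T1 = [3/2 0 0 0; 0 -3 0 0; 0 6 3 0; 0 0 0 1]
T3·…·T1 = [3/2 0 0 0; 0 114/17 45/17 0; 0 -3/17 -24/17 0; 0 0 0 1]
T4·…·T1 = [-15/26 -36/221 -288/221 0; 0 114/17 45/17 0; -18/13 15/221 120/221 0; 0 0 0 1]
det M = -27/2; M⁻¹ = [-10/39 0 -8/13 0; 60/221 8/51 -25/221 0; -152/221 -1/51 190/663 0; 0 0 0 1]
M⁻¹ · (27/34, 137/17, 22/17)ᵀ = (-1, 4/3, -1/3)ᵀ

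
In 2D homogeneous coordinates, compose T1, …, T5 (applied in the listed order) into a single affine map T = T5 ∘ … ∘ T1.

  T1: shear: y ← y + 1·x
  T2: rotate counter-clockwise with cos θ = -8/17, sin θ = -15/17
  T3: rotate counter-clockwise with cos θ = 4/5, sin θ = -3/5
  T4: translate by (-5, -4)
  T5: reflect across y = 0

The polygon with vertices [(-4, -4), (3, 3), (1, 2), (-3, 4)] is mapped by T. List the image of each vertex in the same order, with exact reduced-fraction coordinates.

T1 shear: y ← y + 1·x: (-4, -4) → (-4, -8); (3, 3) → (3, 6); (1, 2) → (1, 3); (-3, 4) → (-3, 1)
T2 rotate counter-clockwise with cos θ = -8/17, sin θ = -15/17: (-4, -8) → (-88/17, 124/17); (3, 6) → (66/17, -93/17); (1, 3) → (37/17, -39/17); (-3, 1) → (39/17, 37/17)
T3 rotate counter-clockwise with cos θ = 4/5, sin θ = -3/5: (-88/17, 124/17) → (4/17, 152/17); (66/17, -93/17) → (-3/17, -114/17); (37/17, -39/17) → (31/85, -267/85); (39/17, 37/17) → (267/85, 31/85)
T4 translate by (-5, -4): (4/17, 152/17) → (-81/17, 84/17); (-3/17, -114/17) → (-88/17, -182/17); (31/85, -267/85) → (-394/85, -607/85); (267/85, 31/85) → (-158/85, -309/85)
T5 reflect across y = 0: (-81/17, 84/17) → (-81/17, -84/17); (-88/17, -182/17) → (-88/17, 182/17); (-394/85, -607/85) → (-394/85, 607/85); (-158/85, -309/85) → (-158/85, 309/85)

image vertices: (-81/17, -84/17), (-88/17, 182/17), (-394/85, 607/85), (-158/85, 309/85)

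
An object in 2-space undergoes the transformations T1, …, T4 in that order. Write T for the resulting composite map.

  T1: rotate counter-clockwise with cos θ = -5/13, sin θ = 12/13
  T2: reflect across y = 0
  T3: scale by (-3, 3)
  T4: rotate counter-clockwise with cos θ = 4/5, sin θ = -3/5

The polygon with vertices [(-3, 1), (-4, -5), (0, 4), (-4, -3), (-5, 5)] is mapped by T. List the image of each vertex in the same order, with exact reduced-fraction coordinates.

T1 rotate counter-clockwise with cos θ = -5/13, sin θ = 12/13: (-3, 1) → (3/13, -41/13); (-4, -5) → (80/13, -23/13); (0, 4) → (-48/13, -20/13); (-4, -3) → (56/13, -33/13); (-5, 5) → (-35/13, -85/13)
T2 reflect across y = 0: (3/13, -41/13) → (3/13, 41/13); (80/13, -23/13) → (80/13, 23/13); (-48/13, -20/13) → (-48/13, 20/13); (56/13, -33/13) → (56/13, 33/13); (-35/13, -85/13) → (-35/13, 85/13)
T3 scale by (-3, 3): (3/13, 41/13) → (-9/13, 123/13); (80/13, 23/13) → (-240/13, 69/13); (-48/13, 20/13) → (144/13, 60/13); (56/13, 33/13) → (-168/13, 99/13); (-35/13, 85/13) → (105/13, 255/13)
T4 rotate counter-clockwise with cos θ = 4/5, sin θ = -3/5: (-9/13, 123/13) → (333/65, 519/65); (-240/13, 69/13) → (-753/65, 996/65); (144/13, 60/13) → (756/65, -192/65); (-168/13, 99/13) → (-75/13, 180/13); (105/13, 255/13) → (237/13, 141/13)

image vertices: (333/65, 519/65), (-753/65, 996/65), (756/65, -192/65), (-75/13, 180/13), (237/13, 141/13)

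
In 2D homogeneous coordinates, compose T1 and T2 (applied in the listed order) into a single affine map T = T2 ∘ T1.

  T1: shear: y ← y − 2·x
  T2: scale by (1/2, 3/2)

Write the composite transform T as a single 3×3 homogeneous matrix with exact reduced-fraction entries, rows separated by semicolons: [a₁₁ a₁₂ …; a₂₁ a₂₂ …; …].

T = [1/2 0 0; -3 3/2 0; 0 0 1]

T1 = [1 0 0; -2 1 0; 0 0 1]
T2·T1 = [1/2 0 0; -3 3/2 0; 0 0 1]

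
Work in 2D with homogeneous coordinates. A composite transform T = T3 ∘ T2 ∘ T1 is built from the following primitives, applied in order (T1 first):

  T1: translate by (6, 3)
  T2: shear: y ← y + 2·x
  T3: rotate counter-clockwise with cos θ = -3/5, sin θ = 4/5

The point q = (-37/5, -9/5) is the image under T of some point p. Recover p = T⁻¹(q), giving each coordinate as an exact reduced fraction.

p = (-3, -2)

T1 = [1 0 6; 0 1 3; 0 0 1]
T2·T1 = [1 0 6; 2 1 15; 0 0 1]
T3·…·T1 = [-11/5 -4/5 -78/5; -2/5 -3/5 -21/5; 0 0 1]
det M = 1; M⁻¹ = [-3/5 4/5 -6; 2/5 -11/5 -3; 0 0 1]
M⁻¹ · (-37/5, -9/5)ᵀ = (-3, -2)ᵀ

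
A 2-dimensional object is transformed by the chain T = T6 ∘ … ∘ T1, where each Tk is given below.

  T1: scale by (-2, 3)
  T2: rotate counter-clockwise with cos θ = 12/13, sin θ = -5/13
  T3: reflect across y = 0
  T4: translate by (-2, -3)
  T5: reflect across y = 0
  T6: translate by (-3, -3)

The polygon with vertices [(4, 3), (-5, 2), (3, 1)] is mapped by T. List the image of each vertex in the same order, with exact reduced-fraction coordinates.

image vertices: (-116/13, 148/13), (85/13, 22/13), (-122/13, 66/13)

T1 scale by (-2, 3): (4, 3) → (-8, 9); (-5, 2) → (10, 6); (3, 1) → (-6, 3)
T2 rotate counter-clockwise with cos θ = 12/13, sin θ = -5/13: (-8, 9) → (-51/13, 148/13); (10, 6) → (150/13, 22/13); (-6, 3) → (-57/13, 66/13)
T3 reflect across y = 0: (-51/13, 148/13) → (-51/13, -148/13); (150/13, 22/13) → (150/13, -22/13); (-57/13, 66/13) → (-57/13, -66/13)
T4 translate by (-2, -3): (-51/13, -148/13) → (-77/13, -187/13); (150/13, -22/13) → (124/13, -61/13); (-57/13, -66/13) → (-83/13, -105/13)
T5 reflect across y = 0: (-77/13, -187/13) → (-77/13, 187/13); (124/13, -61/13) → (124/13, 61/13); (-83/13, -105/13) → (-83/13, 105/13)
T6 translate by (-3, -3): (-77/13, 187/13) → (-116/13, 148/13); (124/13, 61/13) → (85/13, 22/13); (-83/13, 105/13) → (-122/13, 66/13)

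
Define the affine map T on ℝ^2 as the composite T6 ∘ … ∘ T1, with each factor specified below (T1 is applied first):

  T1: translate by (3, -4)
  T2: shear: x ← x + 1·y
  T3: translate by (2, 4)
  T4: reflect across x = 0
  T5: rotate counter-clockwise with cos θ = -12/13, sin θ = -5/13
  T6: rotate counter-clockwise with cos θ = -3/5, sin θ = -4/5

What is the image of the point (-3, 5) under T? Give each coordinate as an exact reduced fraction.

T1 translate by (3, -4): (-3, 5) → (0, 1)
T2 shear: x ← x + 1·y: (0, 1) → (1, 1)
T3 translate by (2, 4): (1, 1) → (3, 5)
T4 reflect across x = 0: (3, 5) → (-3, 5)
T5 rotate counter-clockwise with cos θ = -12/13, sin θ = -5/13: (-3, 5) → (61/13, -45/13)
T6 rotate counter-clockwise with cos θ = -3/5, sin θ = -4/5: (61/13, -45/13) → (-363/65, -109/65)

T(p) = (-363/65, -109/65)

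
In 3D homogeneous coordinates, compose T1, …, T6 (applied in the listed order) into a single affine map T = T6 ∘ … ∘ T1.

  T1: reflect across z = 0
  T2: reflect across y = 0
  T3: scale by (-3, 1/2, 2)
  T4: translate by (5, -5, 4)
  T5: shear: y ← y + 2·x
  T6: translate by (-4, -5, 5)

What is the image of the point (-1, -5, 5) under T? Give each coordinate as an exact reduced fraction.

T1 reflect across z = 0: (-1, -5, 5) → (-1, -5, -5)
T2 reflect across y = 0: (-1, -5, -5) → (-1, 5, -5)
T3 scale by (-3, 1/2, 2): (-1, 5, -5) → (3, 5/2, -10)
T4 translate by (5, -5, 4): (3, 5/2, -10) → (8, -5/2, -6)
T5 shear: y ← y + 2·x: (8, -5/2, -6) → (8, 27/2, -6)
T6 translate by (-4, -5, 5): (8, 27/2, -6) → (4, 17/2, -1)

T(p) = (4, 17/2, -1)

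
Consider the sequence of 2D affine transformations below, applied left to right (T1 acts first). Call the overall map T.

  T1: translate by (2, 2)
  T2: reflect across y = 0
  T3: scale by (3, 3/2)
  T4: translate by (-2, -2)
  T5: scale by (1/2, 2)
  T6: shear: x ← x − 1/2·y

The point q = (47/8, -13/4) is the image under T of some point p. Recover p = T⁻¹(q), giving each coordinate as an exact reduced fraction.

T1 = [1 0 2; 0 1 2; 0 0 1]
T2·T1 = [1 0 2; 0 -1 -2; 0 0 1]
T3·…·T1 = [3 0 6; 0 -3/2 -3; 0 0 1]
T4·…·T1 = [3 0 4; 0 -3/2 -5; 0 0 1]
T5·…·T1 = [3/2 0 2; 0 -3 -10; 0 0 1]
T6·…·T1 = [3/2 3/2 7; 0 -3 -10; 0 0 1]
det M = -9/2; M⁻¹ = [2/3 1/3 -4/3; 0 -1/3 -10/3; 0 0 1]
M⁻¹ · (47/8, -13/4)ᵀ = (3/2, -9/4)ᵀ

p = (3/2, -9/4)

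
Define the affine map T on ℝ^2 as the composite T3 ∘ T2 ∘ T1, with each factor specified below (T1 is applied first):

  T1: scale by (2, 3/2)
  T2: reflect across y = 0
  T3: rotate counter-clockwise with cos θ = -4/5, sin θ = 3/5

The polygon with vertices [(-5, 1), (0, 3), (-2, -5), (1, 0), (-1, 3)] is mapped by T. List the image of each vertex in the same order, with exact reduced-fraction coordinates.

T1 scale by (2, 3/2): (-5, 1) → (-10, 3/2); (0, 3) → (0, 9/2); (-2, -5) → (-4, -15/2); (1, 0) → (2, 0); (-1, 3) → (-2, 9/2)
T2 reflect across y = 0: (-10, 3/2) → (-10, -3/2); (0, 9/2) → (0, -9/2); (-4, -15/2) → (-4, 15/2); (2, 0) → (2, 0); (-2, 9/2) → (-2, -9/2)
T3 rotate counter-clockwise with cos θ = -4/5, sin θ = 3/5: (-10, -3/2) → (89/10, -24/5); (0, -9/2) → (27/10, 18/5); (-4, 15/2) → (-13/10, -42/5); (2, 0) → (-8/5, 6/5); (-2, -9/2) → (43/10, 12/5)

image vertices: (89/10, -24/5), (27/10, 18/5), (-13/10, -42/5), (-8/5, 6/5), (43/10, 12/5)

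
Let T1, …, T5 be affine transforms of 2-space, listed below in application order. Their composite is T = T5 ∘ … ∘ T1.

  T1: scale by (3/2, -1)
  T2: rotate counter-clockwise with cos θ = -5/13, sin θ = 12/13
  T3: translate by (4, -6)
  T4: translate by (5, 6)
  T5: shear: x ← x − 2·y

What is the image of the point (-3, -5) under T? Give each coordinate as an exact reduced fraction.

T(p) = (475/26, -79/13)

T1 scale by (3/2, -1): (-3, -5) → (-9/2, 5)
T2 rotate counter-clockwise with cos θ = -5/13, sin θ = 12/13: (-9/2, 5) → (-75/26, -79/13)
T3 translate by (4, -6): (-75/26, -79/13) → (29/26, -157/13)
T4 translate by (5, 6): (29/26, -157/13) → (159/26, -79/13)
T5 shear: x ← x − 2·y: (159/26, -79/13) → (475/26, -79/13)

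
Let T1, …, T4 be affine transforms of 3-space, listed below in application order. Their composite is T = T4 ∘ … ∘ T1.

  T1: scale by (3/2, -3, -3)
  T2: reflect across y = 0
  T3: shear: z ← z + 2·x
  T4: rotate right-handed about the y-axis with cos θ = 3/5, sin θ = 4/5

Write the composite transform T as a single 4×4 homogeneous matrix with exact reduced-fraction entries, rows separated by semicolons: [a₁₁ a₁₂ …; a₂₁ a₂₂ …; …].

T1 = [3/2 0 0 0; 0 -3 0 0; 0 0 -3 0; 0 0 0 1]
T2·T1 = [3/2 0 0 0; 0 3 0 0; 0 0 -3 0; 0 0 0 1]
T3·…·T1 = [3/2 0 0 0; 0 3 0 0; 3 0 -3 0; 0 0 0 1]
T4·…·T1 = [33/10 0 -12/5 0; 0 3 0 0; 3/5 0 -9/5 0; 0 0 0 1]

T = [33/10 0 -12/5 0; 0 3 0 0; 3/5 0 -9/5 0; 0 0 0 1]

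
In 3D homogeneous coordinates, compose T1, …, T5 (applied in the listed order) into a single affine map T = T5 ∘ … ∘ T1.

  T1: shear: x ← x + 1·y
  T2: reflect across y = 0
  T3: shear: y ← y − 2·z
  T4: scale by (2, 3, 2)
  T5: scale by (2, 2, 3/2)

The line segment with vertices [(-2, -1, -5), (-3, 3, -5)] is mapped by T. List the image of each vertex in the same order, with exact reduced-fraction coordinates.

image vertices: (-12, 66, -15), (0, 42, -15)

T1 shear: x ← x + 1·y: (-2, -1, -5) → (-3, -1, -5); (-3, 3, -5) → (0, 3, -5)
T2 reflect across y = 0: (-3, -1, -5) → (-3, 1, -5); (0, 3, -5) → (0, -3, -5)
T3 shear: y ← y − 2·z: (-3, 1, -5) → (-3, 11, -5); (0, -3, -5) → (0, 7, -5)
T4 scale by (2, 3, 2): (-3, 11, -5) → (-6, 33, -10); (0, 7, -5) → (0, 21, -10)
T5 scale by (2, 2, 3/2): (-6, 33, -10) → (-12, 66, -15); (0, 21, -10) → (0, 42, -15)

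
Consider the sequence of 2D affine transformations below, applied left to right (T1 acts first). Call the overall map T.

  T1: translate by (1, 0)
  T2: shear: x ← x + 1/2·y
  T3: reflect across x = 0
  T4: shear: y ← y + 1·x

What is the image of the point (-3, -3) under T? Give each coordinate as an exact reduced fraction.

T1 translate by (1, 0): (-3, -3) → (-2, -3)
T2 shear: x ← x + 1/2·y: (-2, -3) → (-7/2, -3)
T3 reflect across x = 0: (-7/2, -3) → (7/2, -3)
T4 shear: y ← y + 1·x: (7/2, -3) → (7/2, 1/2)

T(p) = (7/2, 1/2)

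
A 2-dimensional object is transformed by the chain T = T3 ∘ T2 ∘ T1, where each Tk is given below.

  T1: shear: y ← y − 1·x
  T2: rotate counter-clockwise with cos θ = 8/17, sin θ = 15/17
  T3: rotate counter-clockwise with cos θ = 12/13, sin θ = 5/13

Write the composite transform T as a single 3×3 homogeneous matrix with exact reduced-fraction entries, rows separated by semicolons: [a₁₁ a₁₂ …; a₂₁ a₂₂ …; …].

T = [241/221 -220/221 0; 199/221 21/221 0; 0 0 1]

T1 = [1 0 0; -1 1 0; 0 0 1]
T2·T1 = [23/17 -15/17 0; 7/17 8/17 0; 0 0 1]
T3·…·T1 = [241/221 -220/221 0; 199/221 21/221 0; 0 0 1]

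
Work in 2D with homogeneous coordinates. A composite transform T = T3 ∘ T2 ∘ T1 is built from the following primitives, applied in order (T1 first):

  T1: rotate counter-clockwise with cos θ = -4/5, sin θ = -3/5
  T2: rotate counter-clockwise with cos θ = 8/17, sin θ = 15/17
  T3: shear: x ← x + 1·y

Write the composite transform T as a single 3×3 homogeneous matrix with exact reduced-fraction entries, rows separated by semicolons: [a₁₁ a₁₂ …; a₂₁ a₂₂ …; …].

T = [-71/85 97/85 0; -84/85 13/85 0; 0 0 1]

T1 = [-4/5 3/5 0; -3/5 -4/5 0; 0 0 1]
T2·T1 = [13/85 84/85 0; -84/85 13/85 0; 0 0 1]
T3·…·T1 = [-71/85 97/85 0; -84/85 13/85 0; 0 0 1]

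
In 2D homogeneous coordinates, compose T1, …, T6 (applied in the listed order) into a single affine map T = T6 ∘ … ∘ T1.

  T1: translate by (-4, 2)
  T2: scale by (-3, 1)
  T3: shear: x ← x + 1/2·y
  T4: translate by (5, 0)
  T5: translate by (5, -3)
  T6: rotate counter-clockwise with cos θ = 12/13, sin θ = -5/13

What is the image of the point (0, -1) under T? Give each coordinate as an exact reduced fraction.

T(p) = (20, -21/2)

T1 translate by (-4, 2): (0, -1) → (-4, 1)
T2 scale by (-3, 1): (-4, 1) → (12, 1)
T3 shear: x ← x + 1/2·y: (12, 1) → (25/2, 1)
T4 translate by (5, 0): (25/2, 1) → (35/2, 1)
T5 translate by (5, -3): (35/2, 1) → (45/2, -2)
T6 rotate counter-clockwise with cos θ = 12/13, sin θ = -5/13: (45/2, -2) → (20, -21/2)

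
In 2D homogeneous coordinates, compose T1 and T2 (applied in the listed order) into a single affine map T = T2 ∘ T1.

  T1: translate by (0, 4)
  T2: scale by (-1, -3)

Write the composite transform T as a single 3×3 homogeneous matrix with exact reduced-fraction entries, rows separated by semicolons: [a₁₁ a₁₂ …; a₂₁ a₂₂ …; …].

T = [-1 0 0; 0 -3 -12; 0 0 1]

T1 = [1 0 0; 0 1 4; 0 0 1]
T2·T1 = [-1 0 0; 0 -3 -12; 0 0 1]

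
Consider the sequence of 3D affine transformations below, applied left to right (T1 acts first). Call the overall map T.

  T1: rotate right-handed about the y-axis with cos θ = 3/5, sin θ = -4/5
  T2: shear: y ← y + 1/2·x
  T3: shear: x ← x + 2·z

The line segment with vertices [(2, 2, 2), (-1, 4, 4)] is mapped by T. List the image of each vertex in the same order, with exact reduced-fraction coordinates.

T1 rotate right-handed about the y-axis with cos θ = 3/5, sin θ = -4/5: (2, 2, 2) → (-2/5, 2, 14/5); (-1, 4, 4) → (-19/5, 4, 8/5)
T2 shear: y ← y + 1/2·x: (-2/5, 2, 14/5) → (-2/5, 9/5, 14/5); (-19/5, 4, 8/5) → (-19/5, 21/10, 8/5)
T3 shear: x ← x + 2·z: (-2/5, 9/5, 14/5) → (26/5, 9/5, 14/5); (-19/5, 21/10, 8/5) → (-3/5, 21/10, 8/5)

image vertices: (26/5, 9/5, 14/5), (-3/5, 21/10, 8/5)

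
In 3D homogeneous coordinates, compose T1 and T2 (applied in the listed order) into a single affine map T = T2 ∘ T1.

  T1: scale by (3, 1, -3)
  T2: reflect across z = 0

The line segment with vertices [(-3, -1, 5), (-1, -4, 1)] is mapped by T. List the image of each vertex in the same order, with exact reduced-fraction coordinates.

T1 scale by (3, 1, -3): (-3, -1, 5) → (-9, -1, -15); (-1, -4, 1) → (-3, -4, -3)
T2 reflect across z = 0: (-9, -1, -15) → (-9, -1, 15); (-3, -4, -3) → (-3, -4, 3)

image vertices: (-9, -1, 15), (-3, -4, 3)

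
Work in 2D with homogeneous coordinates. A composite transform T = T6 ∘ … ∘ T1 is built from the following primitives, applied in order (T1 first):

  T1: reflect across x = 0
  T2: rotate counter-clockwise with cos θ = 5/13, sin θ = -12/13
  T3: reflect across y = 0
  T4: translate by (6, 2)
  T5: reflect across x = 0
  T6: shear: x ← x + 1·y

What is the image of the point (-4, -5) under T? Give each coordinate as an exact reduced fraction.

T(p) = (61/13, 99/13)

T1 reflect across x = 0: (-4, -5) → (4, -5)
T2 rotate counter-clockwise with cos θ = 5/13, sin θ = -12/13: (4, -5) → (-40/13, -73/13)
T3 reflect across y = 0: (-40/13, -73/13) → (-40/13, 73/13)
T4 translate by (6, 2): (-40/13, 73/13) → (38/13, 99/13)
T5 reflect across x = 0: (38/13, 99/13) → (-38/13, 99/13)
T6 shear: x ← x + 1·y: (-38/13, 99/13) → (61/13, 99/13)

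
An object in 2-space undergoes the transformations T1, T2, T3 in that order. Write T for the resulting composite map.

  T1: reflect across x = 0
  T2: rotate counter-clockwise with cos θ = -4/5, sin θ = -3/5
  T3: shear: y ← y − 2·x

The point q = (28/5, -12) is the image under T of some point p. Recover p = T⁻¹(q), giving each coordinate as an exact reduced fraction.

p = (4, 4)

T1 = [-1 0 0; 0 1 0; 0 0 1]
T2·T1 = [4/5 3/5 0; 3/5 -4/5 0; 0 0 1]
T3·…·T1 = [4/5 3/5 0; -1 -2 0; 0 0 1]
det M = -1; M⁻¹ = [2 3/5 0; -1 -4/5 0; 0 0 1]
M⁻¹ · (28/5, -12)ᵀ = (4, 4)ᵀ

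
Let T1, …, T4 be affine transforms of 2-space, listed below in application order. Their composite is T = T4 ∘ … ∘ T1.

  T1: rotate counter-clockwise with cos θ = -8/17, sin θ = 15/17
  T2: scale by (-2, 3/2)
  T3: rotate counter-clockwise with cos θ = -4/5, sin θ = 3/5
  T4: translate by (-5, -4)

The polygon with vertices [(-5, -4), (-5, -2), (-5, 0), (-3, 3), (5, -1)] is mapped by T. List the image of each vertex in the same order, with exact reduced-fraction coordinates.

image vertices: (1137/170, -682/85), (801/170, -406/85), (93/34, -26/17), (-113/34, 40/17), (-1997/170, -688/85)

T1 rotate counter-clockwise with cos θ = -8/17, sin θ = 15/17: (-5, -4) → (100/17, -43/17); (-5, -2) → (70/17, -59/17); (-5, 0) → (40/17, -75/17); (-3, 3) → (-21/17, -69/17); (5, -1) → (-25/17, 83/17)
T2 scale by (-2, 3/2): (100/17, -43/17) → (-200/17, -129/34); (70/17, -59/17) → (-140/17, -177/34); (40/17, -75/17) → (-80/17, -225/34); (-21/17, -69/17) → (42/17, -207/34); (-25/17, 83/17) → (50/17, 249/34)
T3 rotate counter-clockwise with cos θ = -4/5, sin θ = 3/5: (-200/17, -129/34) → (1987/170, -342/85); (-140/17, -177/34) → (1651/170, -66/85); (-80/17, -225/34) → (263/34, 42/17); (42/17, -207/34) → (57/34, 108/17); (50/17, 249/34) → (-1147/170, -348/85)
T4 translate by (-5, -4): (1987/170, -342/85) → (1137/170, -682/85); (1651/170, -66/85) → (801/170, -406/85); (263/34, 42/17) → (93/34, -26/17); (57/34, 108/17) → (-113/34, 40/17); (-1147/170, -348/85) → (-1997/170, -688/85)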